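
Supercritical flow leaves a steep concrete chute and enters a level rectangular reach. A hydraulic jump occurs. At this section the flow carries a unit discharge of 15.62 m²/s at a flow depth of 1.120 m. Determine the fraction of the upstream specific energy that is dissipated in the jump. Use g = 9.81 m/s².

V₁ = q/y₁ = 15.62/1.120 = 13.95 m/s. Fr₁ = V₁/√(g·y₁) = 13.95/√(9.81×1.120) = 4.207.
By Bélanger, y₂/y₁ = ½[√(1 + 8Fr₁²) − 1] = ½[√142.62 − 1] = 5.471.
y₂ = 5.471 × 1.120 = 6.128 m.
E₁ = y₁ + V₁²/2g = 11.03 m. ΔE = (y₂ − y₁)³/(4y₁y₂) = 4.575 m. ΔE/E₁ = 4.575/11.03 = 0.415.

ΔE/E₁ = 0.415 (41.5%)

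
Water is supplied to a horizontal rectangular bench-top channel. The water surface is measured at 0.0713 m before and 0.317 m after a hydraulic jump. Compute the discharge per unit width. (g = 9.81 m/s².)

For a rectangular channel the momentum equation gives q² = ½·g·y₁·y₂·(y₁ + y₂) = ½×9.81×0.0713×0.317×0.388 = 0.0430.
q = √0.0430 = 0.207 m²/s.

q = 0.207 m²/s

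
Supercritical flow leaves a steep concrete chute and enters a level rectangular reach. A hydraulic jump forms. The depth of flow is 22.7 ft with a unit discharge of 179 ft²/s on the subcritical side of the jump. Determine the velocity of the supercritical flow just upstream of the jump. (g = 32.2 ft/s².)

V₂ = q/y₂ = 179/22.7 = 7.89 ft/s; Fr₂ = V₂/√(g·y₂) = 0.292.
Since the conjugate-depth ratio holds either way, y₁/y₂ = ½[√(1 + 8Fr₂²) − 1] = ½[√1.681 − 1] = 0.148.
y₁ = 0.148 × 22.7 = 3.36 ft.
V₁ = q/y₁ = 179/3.36 = 53.2 ft/s.

V₁ = 53.2 ft/s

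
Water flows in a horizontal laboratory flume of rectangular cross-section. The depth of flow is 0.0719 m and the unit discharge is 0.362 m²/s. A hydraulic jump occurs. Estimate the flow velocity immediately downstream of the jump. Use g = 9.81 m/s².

V₁ = q/y₁ = 0.362/0.0719 = 5.03 m/s. Fr₁ = V₁/√(g·y₁) = 5.03/√(9.81×0.0719) = 5.99.
By Bélanger, y₂/y₁ = ½[√(1 + 8Fr₁²) − 1] = ½[√288.5 − 1] = 7.99.
y₂ = 7.99 × 0.0719 = 0.575 m.
V₂ = q/y₂ = 0.362/0.575 = 0.630 m/s.

V₂ = 0.630 m/s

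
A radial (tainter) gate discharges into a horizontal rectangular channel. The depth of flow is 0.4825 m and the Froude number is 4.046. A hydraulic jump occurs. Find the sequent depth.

y₂ = 2.530 m

Fr₁ = 4.046 (given).
Sequent-depth ratio: y₂/y₁ = ½[√(1 + 8Fr₁²) − 1] = ½[√131.96 − 1] = 5.244.
y₂ = 5.244 × 0.4825 = 2.530 m.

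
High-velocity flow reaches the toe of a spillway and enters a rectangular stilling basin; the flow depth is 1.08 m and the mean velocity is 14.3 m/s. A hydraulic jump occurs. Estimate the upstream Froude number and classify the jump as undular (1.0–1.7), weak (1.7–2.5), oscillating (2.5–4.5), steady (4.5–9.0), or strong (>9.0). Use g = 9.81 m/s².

Fr₁ = 4.39; oscillating jump

Fr₁ = V₁/√(g·y₁) = 14.3/√(9.81×1.08) = 4.39.
Fr₁ = 4.39 lies in the oscillating range.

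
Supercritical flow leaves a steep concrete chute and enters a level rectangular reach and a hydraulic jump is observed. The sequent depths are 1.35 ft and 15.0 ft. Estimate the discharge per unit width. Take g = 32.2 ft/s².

For a rectangular channel the momentum equation gives q² = ½·g·y₁·y₂·(y₁ + y₂) = ½×32.2×1.35×15.0×16.4 = 5331.
q = √5331 = 73.0 ft²/s.

q = 73.0 ft²/s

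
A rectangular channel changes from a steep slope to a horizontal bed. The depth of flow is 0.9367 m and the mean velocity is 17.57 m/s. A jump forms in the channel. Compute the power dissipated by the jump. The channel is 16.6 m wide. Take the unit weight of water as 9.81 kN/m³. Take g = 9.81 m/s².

P = 24610 kW

Fr₁ = V₁/√(g·y₁) = 17.57/√(9.81×0.9367) = 5.796.
Sequent-depth ratio: y₂/y₁ = ½[√(1 + 8Fr₁²) − 1] = ½[√269.76 − 1] = 7.712.
y₂ = 7.712 × 0.9367 = 7.224 m.
q = V₁·y₁ = 17.57 × 0.9367 = 16.46 m²/s. V₂ = q/y₂ = 16.46/7.224 = 2.278 m/s. E₁ = y₁ + V₁²/2g = 16.67 m; E₂ = y₂ + V₂²/2g = 7.489 m. ΔE = E₁ − E₂ = 9.182 m.
Q = q·b = 16.46 × 16.6 = 273.2 m³/s. P = γ·Q·ΔE = 9.81 × 273.2 × 9.182 = 24610 kW.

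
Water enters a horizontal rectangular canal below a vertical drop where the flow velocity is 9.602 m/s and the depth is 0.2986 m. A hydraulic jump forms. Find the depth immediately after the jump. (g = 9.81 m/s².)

Fr₁ = V₁/√(g·y₁) = 9.602/√(9.81×0.2986) = 5.610.
Bélanger equation: y₂/y₁ = ½[√(1 + 8Fr₁²) − 1] = ½[√252.80 − 1] = 7.450.
y₂ = 7.450 × 0.2986 = 2.225 m.

y₂ = 2.225 m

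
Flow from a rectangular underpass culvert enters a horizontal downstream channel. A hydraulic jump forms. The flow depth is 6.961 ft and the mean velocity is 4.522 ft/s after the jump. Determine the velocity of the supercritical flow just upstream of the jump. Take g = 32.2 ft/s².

V₁ = 28.69 ft/s

Fr₂ = V₂/√(g·y₂) = 4.522/√(32.2×6.961) = 0.3020.
Applying the sequent-depth relation in reverse, y₁/y₂ = ½[√(1 + 8Fr₂²) − 1] = ½[√1.7298 − 1] = 0.1576.
y₁ = 0.1576 × 6.961 = 1.097 ft.
V₁ = q/y₁ = 31.48/1.097 = 28.69 ft/s.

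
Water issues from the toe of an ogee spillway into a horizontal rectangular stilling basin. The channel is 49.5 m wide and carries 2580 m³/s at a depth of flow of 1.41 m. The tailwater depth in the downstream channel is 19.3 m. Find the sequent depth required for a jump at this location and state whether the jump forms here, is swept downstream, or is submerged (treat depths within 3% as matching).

y₂ = 19.1 m; the jump forms here

q = Q/b = 2580/49.5 = 52.1 m²/s; V₁ = q/y₁ = 37.0 m/s. Fr₁ = V₁/√(g·y₁) = 9.94.
Conjugate-depth relation: y₂/y₁ = ½[√(1 + 8Fr₁²) − 1] = ½[√791.3 − 1] = 13.6.
y₂ = 13.6 × 1.41 = 19.1 m.
Tailwater y_tw = 19.3 m: y_tw ≈ y₂, so the jump forms here.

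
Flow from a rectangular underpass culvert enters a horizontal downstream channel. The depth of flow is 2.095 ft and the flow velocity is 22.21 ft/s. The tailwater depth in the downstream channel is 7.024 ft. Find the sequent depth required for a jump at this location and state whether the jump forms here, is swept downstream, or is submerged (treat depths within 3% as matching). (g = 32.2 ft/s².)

Fr₁ = V₁/√(g·y₁) = 22.21/√(32.2×2.095) = 2.704.
By Bélanger, y₂/y₁ = ½[√(1 + 8Fr₁²) − 1] = ½[√59.499 − 1] = 3.357.
y₂ = 3.357 × 2.095 = 7.032 ft.
Tailwater y_tw = 7.024 ft: y_tw ≈ y₂, so the jump forms here.

y₂ = 7.032 ft; the jump forms here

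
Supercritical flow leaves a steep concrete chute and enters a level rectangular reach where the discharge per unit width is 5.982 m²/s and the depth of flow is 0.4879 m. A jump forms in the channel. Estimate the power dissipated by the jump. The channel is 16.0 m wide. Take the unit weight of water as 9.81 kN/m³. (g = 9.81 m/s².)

V₁ = q/y₁ = 5.982/0.4879 = 12.26 m/s. Fr₁ = V₁/√(g·y₁) = 12.26/√(9.81×0.4879) = 5.604.
By Bélanger, y₂/y₁ = ½[√(1 + 8Fr₁²) − 1] = ½[√252.26 − 1] = 7.441.
y₂ = 7.441 × 0.4879 = 3.631 m.
V₂ = q/y₂ = 5.982/3.631 = 1.648 m/s. E₁ = y₁ + V₁²/2g = 8.150 m; E₂ = y₂ + V₂²/2g = 3.769 m. ΔE = E₁ − E₂ = 4.381 m.
Q = q·b = 5.982 × 16.0 = 95.71 m³/s. P = γ·Q·ΔE = 9.81 × 95.71 × 4.381 = 4113 kW.

P = 4113 kW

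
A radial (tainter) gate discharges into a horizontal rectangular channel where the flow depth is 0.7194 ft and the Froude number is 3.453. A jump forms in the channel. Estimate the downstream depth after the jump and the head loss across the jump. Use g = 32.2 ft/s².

Fr₁ = 3.453 (given).
Bélanger equation: y₂/y₁ = ½[√(1 + 8Fr₁²) − 1] = ½[√96.386 − 1] = 4.409.
y₂ = 4.409 × 0.7194 = 3.172 ft.
Head loss: ΔE = (y₂ − y₁)³/(4y₁y₂) = (3.172 − 0.7194)³/(4×0.7194×3.172) = 14.75/9.127 = 1.616 ft.

y₂ = 3.172 ft; ΔE = 1.616 ft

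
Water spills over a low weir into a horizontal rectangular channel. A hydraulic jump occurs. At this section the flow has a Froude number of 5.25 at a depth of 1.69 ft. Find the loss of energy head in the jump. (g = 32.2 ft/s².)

Fr₁ = 5.25 (given).
From the momentum equation for a rectangular channel, y₂/y₁ = ½[√(1 + 8Fr₁²) − 1] = ½[√221.5 − 1] = 6.94.
y₂ = 6.94 × 1.69 = 11.7 ft.
V₁ = Fr₁·√(g·y₁) = 5.25×√(32.2×1.69) = 38.7 ft/s; q = V₁·y₁ = 65.5 ft²/s. V₂ = q/y₂ = 65.5/11.7 = 5.58 ft/s. E₁ = y₁ + V₁²/2g = 25.0 ft; E₂ = y₂ + V₂²/2g = 12.2 ft. ΔE = E₁ − E₂ = 12.8 ft.

ΔE = 12.8 ft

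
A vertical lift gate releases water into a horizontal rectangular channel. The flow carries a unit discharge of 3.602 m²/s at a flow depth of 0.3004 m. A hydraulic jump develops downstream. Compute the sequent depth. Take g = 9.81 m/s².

V₁ = q/y₁ = 3.602/0.3004 = 11.99 m/s. Fr₁ = V₁/√(g·y₁) = 11.99/√(9.81×0.3004) = 6.985.
Sequent-depth ratio: y₂/y₁ = ½[√(1 + 8Fr₁²) − 1] = ½[√391.31 − 1] = 9.391.
y₂ = 9.391 × 0.3004 = 2.821 m.

y₂ = 2.821 m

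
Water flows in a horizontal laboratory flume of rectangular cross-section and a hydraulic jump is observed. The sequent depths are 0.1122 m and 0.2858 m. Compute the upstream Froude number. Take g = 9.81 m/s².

Fr₁ = 2.126

For a rectangular channel the momentum equation gives q² = ½·g·y₁·y₂·(y₁ + y₂) = ½×9.81×0.1122×0.2858×0.3980 = 0.06260.
q = √0.06260 = 0.2502 m²/s.
V₁ = q/y₁ = 2.230 m/s; Fr₁ = V₁/√(g·y₁) = 2.126.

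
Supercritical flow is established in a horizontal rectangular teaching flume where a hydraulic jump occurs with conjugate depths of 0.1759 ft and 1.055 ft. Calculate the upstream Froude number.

Fr₁ = 4.581

For a rectangular channel the momentum equation gives q² = ½·g·y₁·y₂·(y₁ + y₂) = ½×32.2×0.1759×1.055×1.231 = 3.678.
q = √3.678 = 1.918 ft²/s.
V₁ = q/y₁ = 10.90 ft/s; Fr₁ = V₁/√(g·y₁) = 4.581.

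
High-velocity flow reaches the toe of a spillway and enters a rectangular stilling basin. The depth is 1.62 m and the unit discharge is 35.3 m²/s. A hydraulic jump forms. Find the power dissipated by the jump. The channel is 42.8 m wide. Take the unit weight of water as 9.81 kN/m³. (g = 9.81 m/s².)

V₁ = q/y₁ = 35.3/1.62 = 21.8 m/s. Fr₁ = V₁/√(g·y₁) = 21.8/√(9.81×1.62) = 5.47.
By Bélanger, y₂/y₁ = ½[√(1 + 8Fr₁²) − 1] = ½[√240.0 − 1] = 7.25.
y₂ = 7.25 × 1.62 = 11.7 m.
V₂ = q/y₂ = 35.3/11.7 = 3.01 m/s. E₁ = y₁ + V₁²/2g = 25.8 m; E₂ = y₂ + V₂²/2g = 12.2 m. ΔE = E₁ − E₂ = 13.6 m.
Q = q·b = 35.3 × 42.8 = 1511 m³/s. P = γ·Q·ΔE = 9.81 × 1511 × 13.6 = 201874 kW.

P = 201874 kW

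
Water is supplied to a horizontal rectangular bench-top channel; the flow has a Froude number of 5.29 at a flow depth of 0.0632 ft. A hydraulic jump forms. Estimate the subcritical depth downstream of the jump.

y₂ = 0.442 ft

Fr₁ = 5.29 (given).
By Bélanger, y₂/y₁ = ½[√(1 + 8Fr₁²) − 1] = ½[√224.9 − 1] = 7.00.
y₂ = 7.00 × 0.0632 = 0.442 ft.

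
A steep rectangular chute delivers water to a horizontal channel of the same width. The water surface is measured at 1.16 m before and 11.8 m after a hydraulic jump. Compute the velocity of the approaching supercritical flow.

V₁ = 25.4 m/s

For a rectangular channel the momentum equation gives q² = ½·g·y₁·y₂·(y₁ + y₂) = ½×9.81×1.16×11.8×13.0 = 870.
q = √870 = 29.5 m²/s.
V₁ = q/y₁ = 29.5/1.16 = 25.4 m/s.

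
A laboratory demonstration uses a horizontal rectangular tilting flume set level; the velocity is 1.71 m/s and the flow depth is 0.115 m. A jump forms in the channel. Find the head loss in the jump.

ΔE = 0.00901 m

Fr₁ = V₁/√(g·y₁) = 1.71/√(9.81×0.115) = 1.61.
Sequent-depth ratio: y₂/y₁ = ½[√(1 + 8Fr₁²) − 1] = ½[√21.74 − 1] = 1.83.
y₂ = 1.83 × 0.115 = 0.211 m.
q = V₁·y₁ = 1.71 × 0.115 = 0.197 m²/s. V₂ = q/y₂ = 0.197/0.211 = 0.934 m/s. E₁ = y₁ + V₁²/2g = 0.264 m; E₂ = y₂ + V₂²/2g = 0.255 m. ΔE = E₁ − E₂ = 0.00901 m.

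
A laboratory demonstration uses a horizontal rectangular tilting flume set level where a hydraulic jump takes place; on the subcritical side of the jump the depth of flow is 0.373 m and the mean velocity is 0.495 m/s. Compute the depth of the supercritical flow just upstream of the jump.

y₁ = 0.0446 m

Fr₂ = V₂/√(g·y₂) = 0.495/√(9.81×0.373) = 0.259.
Applying the sequent-depth relation in reverse, y₁/y₂ = ½[√(1 + 8Fr₂²) − 1] = ½[√1.536 − 1] = 0.120.
y₁ = 0.120 × 0.373 = 0.0446 m.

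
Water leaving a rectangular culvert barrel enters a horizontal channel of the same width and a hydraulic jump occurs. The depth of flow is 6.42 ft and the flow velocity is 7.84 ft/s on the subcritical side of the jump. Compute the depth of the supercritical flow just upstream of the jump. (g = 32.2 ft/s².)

y₁ = 2.69 ft

Fr₂ = V₂/√(g·y₂) = 7.84/√(32.2×6.42) = 0.545.
Since the conjugate-depth ratio holds either way, y₁/y₂ = ½[√(1 + 8Fr₂²) − 1] = ½[√3.379 − 1] = 0.419.
y₁ = 0.419 × 6.42 = 2.69 ft.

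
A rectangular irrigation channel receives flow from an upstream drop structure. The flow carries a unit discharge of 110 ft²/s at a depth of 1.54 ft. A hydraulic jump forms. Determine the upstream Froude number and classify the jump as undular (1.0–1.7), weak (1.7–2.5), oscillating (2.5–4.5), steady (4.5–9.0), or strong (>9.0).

V₁ = q/y₁ = 110/1.54 = 71.4 ft/s. Fr₁ = V₁/√(g·y₁) = 71.4/√(32.2×1.54) = 10.1.
Fr₁ = 10.1 lies in the strong range.

Fr₁ = 10.1; strong jump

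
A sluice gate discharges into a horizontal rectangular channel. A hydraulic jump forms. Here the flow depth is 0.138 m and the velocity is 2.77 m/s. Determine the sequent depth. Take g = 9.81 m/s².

Fr₁ = V₁/√(g·y₁) = 2.77/√(9.81×0.138) = 2.38.
Bélanger equation: y₂/y₁ = ½[√(1 + 8Fr₁²) − 1] = ½[√46.34 − 1] = 2.90.
y₂ = 2.90 × 0.138 = 0.401 m.

y₂ = 0.401 m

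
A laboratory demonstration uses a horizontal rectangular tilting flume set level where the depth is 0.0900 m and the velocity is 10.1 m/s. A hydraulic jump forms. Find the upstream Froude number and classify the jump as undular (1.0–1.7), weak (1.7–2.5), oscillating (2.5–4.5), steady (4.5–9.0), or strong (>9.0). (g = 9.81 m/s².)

Fr₁ = V₁/√(g·y₁) = 10.1/√(9.81×0.0900) = 10.7.
Fr₁ = 10.7 lies in the strong range.

Fr₁ = 10.7; strong jump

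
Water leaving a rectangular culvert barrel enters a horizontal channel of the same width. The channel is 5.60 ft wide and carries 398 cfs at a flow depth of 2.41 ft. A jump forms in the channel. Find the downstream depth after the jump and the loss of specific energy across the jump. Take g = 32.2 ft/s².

y₂ = 10.3 ft; ΔE = 4.90 ft

q = Q/b = 398/5.60 = 71.1 ft²/s; V₁ = q/y₁ = 29.5 ft/s. Fr₁ = V₁/√(g·y₁) = 3.35.
From the momentum equation for a rectangular channel, y₂/y₁ = ½[√(1 + 8Fr₁²) − 1] = ½[√90.65 − 1] = 4.26.
y₂ = 4.26 × 2.41 = 10.3 ft.
V₂ = q/y₂ = 71.1/10.3 = 6.92 ft/s. E₁ = y₁ + V₁²/2g = 15.9 ft; E₂ = y₂ + V₂²/2g = 11.0 ft. ΔE = E₁ − E₂ = 4.90 ft.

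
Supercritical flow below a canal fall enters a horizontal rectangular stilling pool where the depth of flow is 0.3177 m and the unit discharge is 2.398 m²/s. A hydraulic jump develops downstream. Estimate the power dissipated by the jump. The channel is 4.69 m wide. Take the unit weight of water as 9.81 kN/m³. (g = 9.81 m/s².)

P = 150.0 kW

V₁ = q/y₁ = 2.398/0.3177 = 7.548 m/s. Fr₁ = V₁/√(g·y₁) = 7.548/√(9.81×0.3177) = 4.276.
By Bélanger, y₂/y₁ = ½[√(1 + 8Fr₁²) − 1] = ½[√147.24 − 1] = 5.567.
y₂ = 5.567 × 0.3177 = 1.769 m.
Head loss: ΔE = (y₂ − y₁)³/(4y₁y₂) = (1.769 − 0.3177)³/(4×0.3177×1.769) = 3.055/2.248 = 1.359 m.
Q = q·b = 2.398 × 4.69 = 11.25 m³/s. P = γ·Q·ΔE = 9.81 × 11.25 × 1.359 = 150.0 kW.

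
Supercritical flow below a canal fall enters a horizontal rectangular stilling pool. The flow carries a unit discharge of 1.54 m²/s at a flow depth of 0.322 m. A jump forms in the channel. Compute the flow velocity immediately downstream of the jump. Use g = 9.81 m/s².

V₁ = q/y₁ = 1.54/0.322 = 4.78 m/s. Fr₁ = V₁/√(g·y₁) = 4.78/√(9.81×0.322) = 2.69.
By Bélanger, y₂/y₁ = ½[√(1 + 8Fr₁²) − 1] = ½[√58.93 − 1] = 3.34.
y₂ = 3.34 × 0.322 = 1.07 m.
V₂ = q/y₂ = 1.54/1.07 = 1.43 m/s.

V₂ = 1.43 m/s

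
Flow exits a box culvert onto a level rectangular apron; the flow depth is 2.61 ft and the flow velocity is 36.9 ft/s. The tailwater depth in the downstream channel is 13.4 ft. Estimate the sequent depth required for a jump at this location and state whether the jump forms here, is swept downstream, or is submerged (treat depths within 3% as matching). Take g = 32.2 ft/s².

Fr₁ = V₁/√(g·y₁) = 36.9/√(32.2×2.61) = 4.03.
By Bélanger, y₂/y₁ = ½[√(1 + 8Fr₁²) − 1] = ½[√130.6 − 1] = 5.21.
y₂ = 5.21 × 2.61 = 13.6 ft.
Tailwater y_tw = 13.4 ft: y_tw ≈ y₂, so the jump forms here.

y₂ = 13.6 ft; the jump forms here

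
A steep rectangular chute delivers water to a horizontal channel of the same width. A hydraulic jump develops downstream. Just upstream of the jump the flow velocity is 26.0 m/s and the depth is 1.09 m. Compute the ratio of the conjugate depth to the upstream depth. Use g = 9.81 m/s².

y₂/y₁ = 10.8

Fr₁ = V₁/√(g·y₁) = 26.0/√(9.81×1.09) = 7.95.
Conjugate-depth relation: y₂/y₁ = ½[√(1 + 8Fr₁²) − 1] = ½[√506.8 − 1] = 10.8.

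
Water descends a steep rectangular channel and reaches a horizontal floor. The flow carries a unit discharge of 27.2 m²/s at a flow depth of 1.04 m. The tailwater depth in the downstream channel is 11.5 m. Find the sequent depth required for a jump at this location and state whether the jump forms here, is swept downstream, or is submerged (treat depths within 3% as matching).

V₁ = q/y₁ = 27.2/1.04 = 26.2 m/s. Fr₁ = V₁/√(g·y₁) = 26.2/√(9.81×1.04) = 8.19.
Sequent-depth ratio: y₂/y₁ = ½[√(1 + 8Fr₁²) − 1] = ½[√537.4 − 1] = 11.1.
y₂ = 11.1 × 1.04 = 11.5 m.
Tailwater y_tw = 11.5 m: y_tw ≈ y₂, so the jump forms here.

y₂ = 11.5 m; the jump forms here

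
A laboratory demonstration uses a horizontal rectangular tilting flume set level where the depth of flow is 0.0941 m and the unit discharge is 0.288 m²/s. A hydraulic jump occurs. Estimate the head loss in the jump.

V₁ = q/y₁ = 0.288/0.0941 = 3.06 m/s. Fr₁ = V₁/√(g·y₁) = 3.06/√(9.81×0.0941) = 3.19.
Conjugate-depth relation: y₂/y₁ = ½[√(1 + 8Fr₁²) − 1] = ½[√82.18 − 1] = 4.03.
y₂ = 4.03 × 0.0941 = 0.379 m.
Head loss: ΔE = (y₂ − y₁)³/(4y₁y₂) = (0.379 − 0.0941)³/(4×0.0941×0.379) = 0.0232/0.143 = 0.163 m.

ΔE = 0.163 m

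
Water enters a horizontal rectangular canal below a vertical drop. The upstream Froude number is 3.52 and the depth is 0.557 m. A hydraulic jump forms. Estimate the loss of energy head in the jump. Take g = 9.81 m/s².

Fr₁ = 3.52 (given).
Sequent-depth ratio: y₂/y₁ = ½[√(1 + 8Fr₁²) − 1] = ½[√100.1 − 1] = 4.50.
y₂ = 4.50 × 0.557 = 2.51 m.
V₁ = Fr₁·√(g·y₁) = 3.52×√(9.81×0.557) = 8.23 m/s; q = V₁·y₁ = 4.58 m²/s. V₂ = q/y₂ = 4.58/2.51 = 1.83 m/s. E₁ = y₁ + V₁²/2g = 4.01 m; E₂ = y₂ + V₂²/2g = 2.68 m. ΔE = E₁ − E₂ = 1.33 m.

ΔE = 1.33 m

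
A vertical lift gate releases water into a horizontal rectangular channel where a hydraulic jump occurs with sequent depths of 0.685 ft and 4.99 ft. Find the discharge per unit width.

q = 17.7 ft²/s

For a rectangular channel the momentum equation gives q² = ½·g·y₁·y₂·(y₁ + y₂) = ½×32.2×0.685×4.99×5.68 = 312.
q = √312 = 17.7 ft²/s.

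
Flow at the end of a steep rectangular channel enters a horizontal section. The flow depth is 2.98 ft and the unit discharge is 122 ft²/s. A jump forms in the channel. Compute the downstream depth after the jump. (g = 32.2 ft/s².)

V₁ = q/y₁ = 122/2.98 = 40.9 ft/s. Fr₁ = V₁/√(g·y₁) = 40.9/√(32.2×2.98) = 4.18.
Conjugate-depth relation: y₂/y₁ = ½[√(1 + 8Fr₁²) − 1] = ½[√140.7 − 1] = 5.43.
y₂ = 5.43 × 2.98 = 16.2 ft.

y₂ = 16.2 ft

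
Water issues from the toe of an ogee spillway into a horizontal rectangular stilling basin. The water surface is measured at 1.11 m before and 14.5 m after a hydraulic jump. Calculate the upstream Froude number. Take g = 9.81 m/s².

For a rectangular channel the momentum equation gives q² = ½·g·y₁·y₂·(y₁ + y₂) = ½×9.81×1.11×14.5×15.6 = 1232.
q = √1232 = 35.1 m²/s.
V₁ = q/y₁ = 31.6 m/s; Fr₁ = V₁/√(g·y₁) = 9.58.

Fr₁ = 9.58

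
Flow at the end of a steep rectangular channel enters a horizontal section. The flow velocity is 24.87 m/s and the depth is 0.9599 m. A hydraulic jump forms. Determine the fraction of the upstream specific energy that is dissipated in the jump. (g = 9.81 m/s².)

ΔE/E₁ = 0.668 (66.8%)

Fr₁ = V₁/√(g·y₁) = 24.87/√(9.81×0.9599) = 8.105.
By Bélanger, y₂/y₁ = ½[√(1 + 8Fr₁²) − 1] = ½[√526.47 − 1] = 10.97.
y₂ = 10.97 × 0.9599 = 10.53 m.
E₁ = y₁ + V₁²/2g = 32.48 m. ΔE = (y₂ − y₁)³/(4y₁y₂) = 21.69 m. ΔE/E₁ = 21.69/32.48 = 0.668.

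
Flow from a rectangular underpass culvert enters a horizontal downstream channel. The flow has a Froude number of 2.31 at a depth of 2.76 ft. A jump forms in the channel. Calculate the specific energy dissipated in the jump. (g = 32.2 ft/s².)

ΔE = 1.45 ft

Fr₁ = 2.31 (given).
Bélanger equation: y₂/y₁ = ½[√(1 + 8Fr₁²) − 1] = ½[√43.69 − 1] = 2.80.
y₂ = 2.80 × 2.76 = 7.74 ft.
Head loss: ΔE = (y₂ − y₁)³/(4y₁y₂) = (7.74 − 2.76)³/(4×2.76×7.74) = 124/85.5 = 1.45 ft.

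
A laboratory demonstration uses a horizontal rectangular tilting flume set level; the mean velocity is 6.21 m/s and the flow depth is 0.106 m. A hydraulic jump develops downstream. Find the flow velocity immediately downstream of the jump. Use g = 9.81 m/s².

Fr₁ = V₁/√(g·y₁) = 6.21/√(9.81×0.106) = 6.09.
From the momentum equation for a rectangular channel, y₂/y₁ = ½[√(1 + 8Fr₁²) − 1] = ½[√297.7 − 1] = 8.13.
y₂ = 8.13 × 0.106 = 0.861 m.
q = V₁·y₁ = 6.21 × 0.106 = 0.658 m²/s.
V₂ = q/y₂ = 0.658/0.861 = 0.764 m/s.

V₂ = 0.764 m/s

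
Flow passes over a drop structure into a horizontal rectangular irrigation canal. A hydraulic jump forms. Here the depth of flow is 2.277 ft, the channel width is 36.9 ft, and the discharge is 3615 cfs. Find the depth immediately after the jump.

y₂ = 15.08 ft

q = Q/b = 3615/36.9 = 97.97 ft²/s; V₁ = q/y₁ = 43.02 ft/s. Fr₁ = V₁/√(g·y₁) = 5.025.
Sequent-depth ratio: y₂/y₁ = ½[√(1 + 8Fr₁²) − 1] = ½[√202.98 − 1] = 6.624.
y₂ = 6.624 × 2.277 = 15.08 ft.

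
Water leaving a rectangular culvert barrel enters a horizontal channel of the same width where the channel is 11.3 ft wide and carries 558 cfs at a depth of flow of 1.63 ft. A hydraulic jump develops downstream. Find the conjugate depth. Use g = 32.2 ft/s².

q = Q/b = 558/11.3 = 49.4 ft²/s; V₁ = q/y₁ = 30.3 ft/s. Fr₁ = V₁/√(g·y₁) = 4.18.
Conjugate-depth relation: y₂/y₁ = ½[√(1 + 8Fr₁²) − 1] = ½[√140.9 − 1] = 5.43.
y₂ = 5.43 × 1.63 = 8.86 ft.

y₂ = 8.86 ft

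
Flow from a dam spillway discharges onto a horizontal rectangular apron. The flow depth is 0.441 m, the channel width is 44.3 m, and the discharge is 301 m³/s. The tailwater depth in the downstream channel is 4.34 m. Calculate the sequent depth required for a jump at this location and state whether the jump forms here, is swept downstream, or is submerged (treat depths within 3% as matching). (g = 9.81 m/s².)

y₂ = 4.40 m; the jump forms here

q = Q/b = 301/44.3 = 6.79 m²/s; V₁ = q/y₁ = 15.4 m/s. Fr₁ = V₁/√(g·y₁) = 7.41.
By Bélanger, y₂/y₁ = ½[√(1 + 8Fr₁²) − 1] = ½[√440.0 − 1] = 9.99.
y₂ = 9.99 × 0.441 = 4.40 m.
Tailwater y_tw = 4.34 m: y_tw ≈ y₂, so the jump forms here.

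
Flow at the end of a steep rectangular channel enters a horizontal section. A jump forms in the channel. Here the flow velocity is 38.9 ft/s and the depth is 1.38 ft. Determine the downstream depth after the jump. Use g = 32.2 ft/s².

y₂ = 10.7 ft

Fr₁ = V₁/√(g·y₁) = 38.9/√(32.2×1.38) = 5.84.
From the momentum equation for a rectangular channel, y₂/y₁ = ½[√(1 + 8Fr₁²) − 1] = ½[√273.4 − 1] = 7.77.
y₂ = 7.77 × 1.38 = 10.7 ft.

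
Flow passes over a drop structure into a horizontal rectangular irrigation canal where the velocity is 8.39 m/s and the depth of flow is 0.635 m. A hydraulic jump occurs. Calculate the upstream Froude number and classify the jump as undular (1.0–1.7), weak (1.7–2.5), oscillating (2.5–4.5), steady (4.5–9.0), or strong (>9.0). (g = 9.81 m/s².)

Fr₁ = V₁/√(g·y₁) = 8.39/√(9.81×0.635) = 3.36.
Fr₁ = 3.36 lies in the oscillating range.

Fr₁ = 3.36; oscillating jump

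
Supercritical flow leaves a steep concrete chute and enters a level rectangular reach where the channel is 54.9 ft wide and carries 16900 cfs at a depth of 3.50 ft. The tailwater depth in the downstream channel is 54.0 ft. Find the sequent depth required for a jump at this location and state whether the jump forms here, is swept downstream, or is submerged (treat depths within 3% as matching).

y₂ = 39.3 ft; the jump is submerged

q = Q/b = 16900/54.9 = 308 ft²/s; V₁ = q/y₁ = 88.0 ft/s. Fr₁ = V₁/√(g·y₁) = 8.28.
Bélanger equation: y₂/y₁ = ½[√(1 + 8Fr₁²) − 1] = ½[√550.1 − 1] = 11.2.
y₂ = 11.2 × 3.50 = 39.3 ft.
Tailwater y_tw = 54.0 ft: y_tw > y₂, so the jump is submerged.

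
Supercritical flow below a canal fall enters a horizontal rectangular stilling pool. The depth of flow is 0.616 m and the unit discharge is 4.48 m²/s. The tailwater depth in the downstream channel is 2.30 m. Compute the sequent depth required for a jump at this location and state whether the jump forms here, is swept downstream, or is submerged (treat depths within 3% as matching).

V₁ = q/y₁ = 4.48/0.616 = 7.27 m/s. Fr₁ = V₁/√(g·y₁) = 7.27/√(9.81×0.616) = 2.96.
Bélanger equation: y₂/y₁ = ½[√(1 + 8Fr₁²) − 1] = ½[√71.02 − 1] = 3.71.
y₂ = 3.71 × 0.616 = 2.29 m.
Tailwater y_tw = 2.30 m: y_tw ≈ y₂, so the jump forms here.

y₂ = 2.29 m; the jump forms here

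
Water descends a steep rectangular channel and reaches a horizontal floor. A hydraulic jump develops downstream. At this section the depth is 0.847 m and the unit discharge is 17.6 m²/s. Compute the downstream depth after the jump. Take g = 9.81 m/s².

y₂ = 8.22 m

V₁ = q/y₁ = 17.6/0.847 = 20.8 m/s. Fr₁ = V₁/√(g·y₁) = 20.8/√(9.81×0.847) = 7.21.
Sequent-depth ratio: y₂/y₁ = ½[√(1 + 8Fr₁²) − 1] = ½[√416.7 − 1] = 9.71.
y₂ = 9.71 × 0.847 = 8.22 m.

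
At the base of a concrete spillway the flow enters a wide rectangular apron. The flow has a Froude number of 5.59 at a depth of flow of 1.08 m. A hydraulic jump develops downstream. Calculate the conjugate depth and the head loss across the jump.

y₂ = 8.01 m; ΔE = 9.63 m

Fr₁ = 5.59 (given).
Conjugate-depth relation: y₂/y₁ = ½[√(1 + 8Fr₁²) − 1] = ½[√251.0 − 1] = 7.42.
y₂ = 7.42 × 1.08 = 8.01 m.
Head loss: ΔE = (y₂ − y₁)³/(4y₁y₂) = (8.01 − 1.08)³/(4×1.08×8.01) = 334/34.6 = 9.63 m.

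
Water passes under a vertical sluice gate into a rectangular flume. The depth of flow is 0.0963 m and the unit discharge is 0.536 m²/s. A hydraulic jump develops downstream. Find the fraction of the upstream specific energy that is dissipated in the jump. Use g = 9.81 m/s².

ΔE/E₁ = 0.546 (54.6%)

V₁ = q/y₁ = 0.536/0.0963 = 5.57 m/s. Fr₁ = V₁/√(g·y₁) = 5.57/√(9.81×0.0963) = 5.73.
Sequent-depth ratio: y₂/y₁ = ½[√(1 + 8Fr₁²) − 1] = ½[√263.3 − 1] = 7.61.
y₂ = 7.61 × 0.0963 = 0.733 m.
E₁ = y₁ + V₁²/2g = 1.68 m. ΔE = (y₂ − y₁)³/(4y₁y₂) = 0.915 m. ΔE/E₁ = 0.915/1.68 = 0.546.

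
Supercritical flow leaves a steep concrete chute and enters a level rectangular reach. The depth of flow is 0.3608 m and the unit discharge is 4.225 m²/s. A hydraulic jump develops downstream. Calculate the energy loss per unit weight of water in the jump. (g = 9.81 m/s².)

V₁ = q/y₁ = 4.225/0.3608 = 11.71 m/s. Fr₁ = V₁/√(g·y₁) = 11.71/√(9.81×0.3608) = 6.224.
From the momentum equation for a rectangular channel, y₂/y₁ = ½[√(1 + 8Fr₁²) − 1] = ½[√310.94 − 1] = 8.317.
y₂ = 8.317 × 0.3608 = 3.001 m.
V₂ = q/y₂ = 4.225/3.001 = 1.408 m/s. E₁ = y₁ + V₁²/2g = 7.350 m; E₂ = y₂ + V₂²/2g = 3.102 m. ΔE = E₁ − E₂ = 4.248 m.

ΔE = 4.248 m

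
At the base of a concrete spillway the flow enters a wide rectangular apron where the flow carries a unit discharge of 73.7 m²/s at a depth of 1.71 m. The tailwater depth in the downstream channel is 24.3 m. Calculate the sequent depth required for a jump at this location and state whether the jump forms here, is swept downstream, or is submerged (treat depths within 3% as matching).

y₂ = 24.6 m; the jump forms here

V₁ = q/y₁ = 73.7/1.71 = 43.1 m/s. Fr₁ = V₁/√(g·y₁) = 43.1/√(9.81×1.71) = 10.5.
From the momentum equation for a rectangular channel, y₂/y₁ = ½[√(1 + 8Fr₁²) − 1] = ½[√886.9 − 1] = 14.4.
y₂ = 14.4 × 1.71 = 24.6 m.
Tailwater y_tw = 24.3 m: y_tw ≈ y₂, so the jump forms here.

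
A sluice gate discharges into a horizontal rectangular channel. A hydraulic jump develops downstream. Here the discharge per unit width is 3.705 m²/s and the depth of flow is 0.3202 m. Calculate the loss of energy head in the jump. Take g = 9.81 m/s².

V₁ = q/y₁ = 3.705/0.3202 = 11.57 m/s. Fr₁ = V₁/√(g·y₁) = 11.57/√(9.81×0.3202) = 6.529.
By Bélanger, y₂/y₁ = ½[√(1 + 8Fr₁²) − 1] = ½[√341.98 − 1] = 8.746.
y₂ = 8.746 × 0.3202 = 2.801 m.
Head loss: ΔE = (y₂ − y₁)³/(4y₁y₂) = (2.801 − 0.3202)³/(4×0.3202×2.801) = 15.26/3.587 = 4.254 m.

ΔE = 4.254 m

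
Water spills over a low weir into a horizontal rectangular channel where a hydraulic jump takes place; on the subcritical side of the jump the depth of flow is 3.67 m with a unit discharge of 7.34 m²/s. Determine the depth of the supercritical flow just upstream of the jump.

V₂ = q/y₂ = 7.34/3.67 = 2.00 m/s; Fr₂ = V₂/√(g·y₂) = 0.333.
Applying the sequent-depth relation in reverse, y₁/y₂ = ½[√(1 + 8Fr₂²) − 1] = ½[√1.889 − 1] = 0.187.
y₁ = 0.187 × 3.67 = 0.687 m.

y₁ = 0.687 m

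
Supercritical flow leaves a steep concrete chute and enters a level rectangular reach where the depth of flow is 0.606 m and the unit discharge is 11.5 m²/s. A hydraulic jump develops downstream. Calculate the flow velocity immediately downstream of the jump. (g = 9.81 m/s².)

V₁ = q/y₁ = 11.5/0.606 = 19.0 m/s. Fr₁ = V₁/√(g·y₁) = 19.0/√(9.81×0.606) = 7.78.
Sequent-depth ratio: y₂/y₁ = ½[√(1 + 8Fr₁²) − 1] = ½[√485.6 − 1] = 10.5.
y₂ = 10.5 × 0.606 = 6.37 m.
V₂ = q/y₂ = 11.5/6.37 = 1.80 m/s.

V₂ = 1.80 m/s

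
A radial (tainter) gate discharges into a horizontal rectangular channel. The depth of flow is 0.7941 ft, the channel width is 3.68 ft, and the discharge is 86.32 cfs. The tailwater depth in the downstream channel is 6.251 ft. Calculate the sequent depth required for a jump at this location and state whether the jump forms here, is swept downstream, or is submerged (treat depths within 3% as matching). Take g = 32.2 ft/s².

y₂ = 6.175 ft; the jump forms here

q = Q/b = 86.32/3.68 = 23.46 ft²/s; V₁ = q/y₁ = 29.54 ft/s. Fr₁ = V₁/√(g·y₁) = 5.841.
By Bélanger, y₂/y₁ = ½[√(1 + 8Fr₁²) − 1] = ½[√273.98 − 1] = 7.776.
y₂ = 7.776 × 0.7941 = 6.175 ft.
Tailwater y_tw = 6.251 ft: y_tw ≈ y₂, so the jump forms here.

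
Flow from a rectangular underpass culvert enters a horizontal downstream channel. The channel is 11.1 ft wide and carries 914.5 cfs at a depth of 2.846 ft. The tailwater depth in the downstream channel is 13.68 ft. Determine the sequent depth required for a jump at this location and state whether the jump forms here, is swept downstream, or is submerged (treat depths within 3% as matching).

y₂ = 10.83 ft; the jump is submerged

q = Q/b = 914.5/11.1 = 82.39 ft²/s; V₁ = q/y₁ = 28.95 ft/s. Fr₁ = V₁/√(g·y₁) = 3.024.
Bélanger equation: y₂/y₁ = ½[√(1 + 8Fr₁²) − 1] = ½[√74.156 − 1] = 3.806.
y₂ = 3.806 × 2.846 = 10.83 ft.
Tailwater y_tw = 13.68 ft: y_tw > y₂, so the jump is submerged.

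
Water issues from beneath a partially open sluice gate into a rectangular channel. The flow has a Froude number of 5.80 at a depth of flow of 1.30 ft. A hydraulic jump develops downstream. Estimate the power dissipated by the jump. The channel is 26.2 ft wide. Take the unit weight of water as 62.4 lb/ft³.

P = 1851 hp

Fr₁ = 5.80 (given).
Bélanger equation: y₂/y₁ = ½[√(1 + 8Fr₁²) − 1] = ½[√270.1 − 1] = 7.72.
y₂ = 7.72 × 1.30 = 10.0 ft.
V₁ = Fr₁·√(g·y₁) = 5.80×√(32.2×1.30) = 37.5 ft/s; q = V₁·y₁ = 48.8 ft²/s. V₂ = q/y₂ = 48.8/10.0 = 4.86 ft/s. E₁ = y₁ + V₁²/2g = 23.2 ft; E₂ = y₂ + V₂²/2g = 10.4 ft. ΔE = E₁ − E₂ = 12.8 ft.
Q = q·b = 48.8 × 26.2 = 1278 cfs. P = γ·Q·ΔE/550 = 62.4 × 1278 × 12.8 / 550 = 1851 hp.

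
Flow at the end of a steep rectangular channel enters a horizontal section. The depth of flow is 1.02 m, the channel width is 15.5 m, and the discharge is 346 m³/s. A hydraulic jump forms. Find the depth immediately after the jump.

q = Q/b = 346/15.5 = 22.3 m²/s; V₁ = q/y₁ = 21.9 m/s. Fr₁ = V₁/√(g·y₁) = 6.92.
Bélanger equation: y₂/y₁ = ½[√(1 + 8Fr₁²) − 1] = ½[√383.9 − 1] = 9.30.
y₂ = 9.30 × 1.02 = 9.48 m.

y₂ = 9.48 m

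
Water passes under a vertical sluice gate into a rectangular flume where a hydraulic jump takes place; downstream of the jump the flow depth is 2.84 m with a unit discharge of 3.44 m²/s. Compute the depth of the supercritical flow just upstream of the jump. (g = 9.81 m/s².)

y₁ = 0.273 m

V₂ = q/y₂ = 3.44/2.84 = 1.21 m/s; Fr₂ = V₂/√(g·y₂) = 0.229.
Since the conjugate-depth ratio holds either way, y₁/y₂ = ½[√(1 + 8Fr₂²) − 1] = ½[√1.421 − 1] = 0.0961.
y₁ = 0.0961 × 2.84 = 0.273 m.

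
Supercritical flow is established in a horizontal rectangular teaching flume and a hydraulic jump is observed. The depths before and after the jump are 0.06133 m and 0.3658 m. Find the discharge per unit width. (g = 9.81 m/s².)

For a rectangular channel the momentum equation gives q² = ½·g·y₁·y₂·(y₁ + y₂) = ½×9.81×0.06133×0.3658×0.4271 = 0.04700.
q = √0.04700 = 0.2168 m²/s.

q = 0.2168 m²/s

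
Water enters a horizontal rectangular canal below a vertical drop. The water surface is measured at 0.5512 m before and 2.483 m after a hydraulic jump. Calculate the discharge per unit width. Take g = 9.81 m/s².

q = 4.513 m²/s

For a rectangular channel the momentum equation gives q² = ½·g·y₁·y₂·(y₁ + y₂) = ½×9.81×0.5512×2.483×3.034 = 20.37.
q = √20.37 = 4.513 m²/s.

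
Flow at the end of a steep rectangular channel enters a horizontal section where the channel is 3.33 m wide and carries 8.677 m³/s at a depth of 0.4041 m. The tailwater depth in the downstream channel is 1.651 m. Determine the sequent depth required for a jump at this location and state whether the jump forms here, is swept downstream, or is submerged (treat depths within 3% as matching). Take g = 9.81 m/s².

q = Q/b = 8.677/3.33 = 2.606 m²/s; V₁ = q/y₁ = 6.448 m/s. Fr₁ = V₁/√(g·y₁) = 3.239.
Sequent-depth ratio: y₂/y₁ = ½[√(1 + 8Fr₁²) − 1] = ½[√84.908 − 1] = 4.107.
y₂ = 4.107 × 0.4041 = 1.660 m.
Tailwater y_tw = 1.651 m: y_tw ≈ y₂, so the jump forms here.

y₂ = 1.660 m; the jump forms here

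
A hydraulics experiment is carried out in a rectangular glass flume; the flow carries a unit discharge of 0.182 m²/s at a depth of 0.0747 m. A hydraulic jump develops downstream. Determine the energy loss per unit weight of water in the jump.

V₁ = q/y₁ = 0.182/0.0747 = 2.44 m/s. Fr₁ = V₁/√(g·y₁) = 2.44/√(9.81×0.0747) = 2.85.
Sequent-depth ratio: y₂/y₁ = ½[√(1 + 8Fr₁²) − 1] = ½[√65.80 − 1] = 3.56.
y₂ = 3.56 × 0.0747 = 0.266 m.
V₂ = q/y₂ = 0.182/0.266 = 0.685 m/s. E₁ = y₁ + V₁²/2g = 0.377 m; E₂ = y₂ + V₂²/2g = 0.290 m. ΔE = E₁ − E₂ = 0.0877 m.

ΔE = 0.0877 m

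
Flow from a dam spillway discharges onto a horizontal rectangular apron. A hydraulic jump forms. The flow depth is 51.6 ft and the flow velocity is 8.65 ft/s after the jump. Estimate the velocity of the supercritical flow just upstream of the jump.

V₁ = 104 ft/s

Fr₂ = V₂/√(g·y₂) = 8.65/√(32.2×51.6) = 0.212.
From the momentum equation (using Fr₂), y₁/y₂ = ½[√(1 + 8Fr₂²) − 1] = ½[√1.360 − 1] = 0.0832.
y₁ = 0.0832 × 51.6 = 4.29 ft.
V₁ = q/y₁ = 446/4.29 = 104 ft/s.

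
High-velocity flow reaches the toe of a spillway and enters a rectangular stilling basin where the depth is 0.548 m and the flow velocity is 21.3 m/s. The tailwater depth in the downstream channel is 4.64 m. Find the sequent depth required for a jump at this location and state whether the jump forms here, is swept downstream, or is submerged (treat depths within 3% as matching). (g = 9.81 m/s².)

Fr₁ = V₁/√(g·y₁) = 21.3/√(9.81×0.548) = 9.19.
Conjugate-depth relation: y₂/y₁ = ½[√(1 + 8Fr₁²) − 1] = ½[√676.1 − 1] = 12.5.
y₂ = 12.5 × 0.548 = 6.85 m.
Tailwater y_tw = 4.64 m: y_tw < y₂, so the jump is swept downstream.

y₂ = 6.85 m; the jump is swept downstream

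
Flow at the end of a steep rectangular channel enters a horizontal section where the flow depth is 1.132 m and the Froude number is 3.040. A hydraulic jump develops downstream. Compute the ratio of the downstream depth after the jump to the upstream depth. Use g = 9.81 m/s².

y₂/y₁ = 3.828

Fr₁ = 3.040 (given).
Bélanger equation: y₂/y₁ = ½[√(1 + 8Fr₁²) − 1] = ½[√74.933 − 1] = 3.828.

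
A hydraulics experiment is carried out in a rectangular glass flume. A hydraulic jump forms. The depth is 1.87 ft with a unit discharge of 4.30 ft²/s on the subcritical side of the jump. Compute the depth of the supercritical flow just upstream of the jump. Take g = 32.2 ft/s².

V₂ = q/y₂ = 4.30/1.87 = 2.30 ft/s; Fr₂ = V₂/√(g·y₂) = 0.296.
The Bélanger relation is symmetric: y₁/y₂ = ½[√(1 + 8Fr₂²) − 1] = ½[√1.702 − 1] = 0.152.
y₁ = 0.152 × 1.87 = 0.285 ft.

y₁ = 0.285 ft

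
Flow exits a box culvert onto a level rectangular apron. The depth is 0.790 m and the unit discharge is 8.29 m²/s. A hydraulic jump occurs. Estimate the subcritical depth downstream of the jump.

y₂ = 3.83 m

V₁ = q/y₁ = 8.29/0.790 = 10.5 m/s. Fr₁ = V₁/√(g·y₁) = 10.5/√(9.81×0.790) = 3.77.
Conjugate-depth relation: y₂/y₁ = ½[√(1 + 8Fr₁²) − 1] = ½[√114.7 − 1] = 4.85.
y₂ = 4.85 × 0.790 = 3.83 m.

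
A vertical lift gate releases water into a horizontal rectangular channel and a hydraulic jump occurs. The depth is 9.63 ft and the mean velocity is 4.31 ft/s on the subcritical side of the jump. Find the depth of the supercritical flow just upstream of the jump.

Fr₂ = V₂/√(g·y₂) = 4.31/√(32.2×9.63) = 0.245.
The Bélanger relation is symmetric: y₁/y₂ = ½[√(1 + 8Fr₂²) − 1] = ½[√1.479 − 1] = 0.108.
y₁ = 0.108 × 9.63 = 1.04 ft.

y₁ = 1.04 ft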